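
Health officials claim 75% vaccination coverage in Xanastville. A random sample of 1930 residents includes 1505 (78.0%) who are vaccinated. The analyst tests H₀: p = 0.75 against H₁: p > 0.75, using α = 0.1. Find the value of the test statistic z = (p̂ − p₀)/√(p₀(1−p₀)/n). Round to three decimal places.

z = 3.023

p̂ = 1505/1930 = 0.779793.
Under H₀, SE = √(0.75·0.25/1930) = √(9.71503e-05) = 0.009856.
z = (0.779793 − 0.75)/0.009856 = 0.029793/0.009856 = 3.023.
p-value = P(Z > 3.023) ≈ 0.0013. With α = 0.1, reject H₀.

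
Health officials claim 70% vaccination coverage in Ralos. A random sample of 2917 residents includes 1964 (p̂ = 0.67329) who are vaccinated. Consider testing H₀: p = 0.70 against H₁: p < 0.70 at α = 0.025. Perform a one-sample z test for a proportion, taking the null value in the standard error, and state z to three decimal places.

z = -3.147

p̂ = 1964/2917 = 0.673294.
Under H₀, SE = √(0.7·0.3/2917) = √(7.19918e-05) = 0.008485.
z = (0.673294 − 0.7)/0.008485 = -0.026706/0.008485 = -3.147.
p-value = P(Z < -3.147) ≈ 0.0008, so at α = 0.025 we reject H₀.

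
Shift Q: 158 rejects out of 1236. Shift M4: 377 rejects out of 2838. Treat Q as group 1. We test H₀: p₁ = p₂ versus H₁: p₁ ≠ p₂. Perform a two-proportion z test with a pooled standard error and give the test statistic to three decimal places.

p̂₁ = 158/1236 = 0.12783, p̂₂ = 377/2838 = 0.13284.
Pooled p̂ = (158+377)/(1236+2838) = 535/4074 = 0.13132.
SE = √(p̂(1−p̂)(1/n₁+1/n₂)) = √(0.13132·0.86868·0.00116142) = √(0.00013249) = 0.01151.
z = (0.12783 − 0.13284)/0.01151 = -0.00501/0.01151 = -0.435.

z = -0.435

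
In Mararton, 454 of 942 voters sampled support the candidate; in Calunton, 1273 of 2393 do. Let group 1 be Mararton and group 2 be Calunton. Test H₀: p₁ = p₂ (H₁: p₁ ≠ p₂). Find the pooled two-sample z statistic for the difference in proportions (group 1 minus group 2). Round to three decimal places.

z = -2.602

p̂₁ = 454/942 ≈ 0.48195, p̂₂ = 1273/2393 ≈ 0.53197.
Pooled p̂ = (454+1273)/(942+2393) = 1727/3335 = 0.51784.
SE = √(0.249682 × 0.00147946) = 0.01922.
z = (0.48195 − 0.53197)/0.01922 = -0.05002/0.01922 = -2.602.
p-value = 2·P(Z > 2.602) ≈ 0.0093.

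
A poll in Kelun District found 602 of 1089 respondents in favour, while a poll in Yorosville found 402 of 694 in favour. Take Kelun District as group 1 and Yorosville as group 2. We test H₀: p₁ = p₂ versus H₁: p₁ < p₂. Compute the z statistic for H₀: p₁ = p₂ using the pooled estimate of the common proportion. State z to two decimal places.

z = -1.10

p̂₁ = 602/1089 = 0.5528, p̂₂ = 402/694 = 0.5793.
Pooled p̂ = (602+402)/(1089+694) = 1004/1783 = 0.5631.
SE = √(0.246019 × 0.0023592) = 0.0241.
z = (0.5528 − 0.5793)/0.0241 = -0.0265/0.0241 = -1.10.
p-value = P(Z < -1.098) ≈ 0.1361.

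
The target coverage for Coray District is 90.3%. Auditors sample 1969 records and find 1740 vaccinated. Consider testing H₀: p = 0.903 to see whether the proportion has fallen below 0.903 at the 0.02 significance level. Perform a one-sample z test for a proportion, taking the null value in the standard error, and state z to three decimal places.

p̂ = 1740/1969 = 0.88370.
Standard error under H₀: √(0.903×0.097/1969) = 0.00667.
z = (0.88370 − 0.903)/0.00667 = -0.01930/0.00667 = -2.894.
p-value = P(Z < -2.894) ≈ 0.0019; since p < α = 0.02, reject H₀.

z = -2.894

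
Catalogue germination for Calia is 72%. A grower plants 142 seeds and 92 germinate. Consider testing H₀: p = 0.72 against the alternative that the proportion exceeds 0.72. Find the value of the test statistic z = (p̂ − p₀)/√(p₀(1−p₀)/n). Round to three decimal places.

z = -1.914

p̂ = 92/142 = 0.64789.
Under H₀, SE = √(0.72·0.28/142) = √(0.00141972) = 0.03768.
z = (0.64789 − 0.72)/0.03768 = -0.07211/0.03768 = -1.914.
p-value = P(Z > -1.914) ≈ 0.9722.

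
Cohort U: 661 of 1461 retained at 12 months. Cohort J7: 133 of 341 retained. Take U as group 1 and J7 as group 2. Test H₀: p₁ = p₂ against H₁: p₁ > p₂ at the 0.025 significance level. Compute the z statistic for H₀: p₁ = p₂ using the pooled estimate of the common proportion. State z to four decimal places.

p̂₁ = 661/1461 ≈ 0.452430, p̂₂ = 133/341 ≈ 0.390029.
Pooled p̂ = (661+133)/(1461+341) = 794/1802 = 0.440622.
SE = √(0.246474 × 0.00361701) = 0.029858.
z = (0.452430 − 0.390029)/0.029858 = 0.062401/0.029858 = 2.0899.
p-value = P(Z > 2.090) ≈ 0.0183, so at α = 0.025 we reject H₀.

z = 2.0899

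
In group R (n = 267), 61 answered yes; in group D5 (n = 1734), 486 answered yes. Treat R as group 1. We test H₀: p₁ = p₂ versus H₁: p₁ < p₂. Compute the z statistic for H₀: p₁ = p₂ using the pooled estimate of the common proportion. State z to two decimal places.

z = -1.77

p̂₁ = 61/267 ≈ 0.2285, p̂₂ = 486/1734 ≈ 0.2803.
Pooled p̂ = (61+486)/(267+1734) = 547/2001 = 0.2734.
SE = √(0.198636 × 0.00432202) = 0.0293.
z = (0.2285 − 0.2803)/0.0293 = -0.0518/0.0293 = -1.77.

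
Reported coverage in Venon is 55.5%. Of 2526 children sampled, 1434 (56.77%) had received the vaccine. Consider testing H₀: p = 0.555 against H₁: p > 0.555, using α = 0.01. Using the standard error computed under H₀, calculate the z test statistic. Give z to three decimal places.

p̂ = 1434/2526 = 0.56770.
SE = √(p₀(1−p₀)/n) = √(0.24698/2526) = 0.00989.
z = (0.56770 − 0.555)/0.00989 = 0.01270/0.00989 = 1.284.
p-value = P(Z > 1.284) ≈ 0.0996, so at α = 0.01 we fail to reject H₀.

z = 1.284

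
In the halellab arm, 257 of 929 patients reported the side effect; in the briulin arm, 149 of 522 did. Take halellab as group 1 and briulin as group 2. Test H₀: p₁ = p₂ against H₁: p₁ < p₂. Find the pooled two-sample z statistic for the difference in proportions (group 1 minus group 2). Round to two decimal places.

z = -0.36

p̂₁ = 257/929 = 0.2766, p̂₂ = 149/522 = 0.2854.
Pooled p̂ = (257+149)/(929+522) = 406/1451 = 0.2798.
SE = √(p̂(1−p̂)(1/n₁+1/n₂)) = √(0.2798·0.7202·0.00299214) = √(0.00060296) = 0.0246.
z = (0.2766 − 0.2854)/0.0246 = -0.0088/0.0246 = -0.36.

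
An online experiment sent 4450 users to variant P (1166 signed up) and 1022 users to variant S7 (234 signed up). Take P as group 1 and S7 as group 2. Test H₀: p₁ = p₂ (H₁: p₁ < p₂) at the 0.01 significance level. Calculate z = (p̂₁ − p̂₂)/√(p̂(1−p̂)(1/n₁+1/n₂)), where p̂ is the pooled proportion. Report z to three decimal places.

p̂₁ = 1166/4450 ≈ 0.26202, p̂₂ = 234/1022 ≈ 0.22896.
Pooled p̂ = (1166+234)/(4450+1022) = 1400/5472 = 0.25585.
SE = √(0.19039 × 0.00120319) = 0.01514.
z = (0.26202 − 0.22896)/0.01514 = 0.03306/0.01514 = 2.184.
p-value = P(Z < 2.184) ≈ 0.9855; since p > α = 0.01, fail to reject H₀.

z = 2.184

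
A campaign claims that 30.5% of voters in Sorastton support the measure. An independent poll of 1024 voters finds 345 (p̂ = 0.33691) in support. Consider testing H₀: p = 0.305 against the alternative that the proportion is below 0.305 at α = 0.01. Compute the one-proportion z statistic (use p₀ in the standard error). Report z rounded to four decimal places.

z = 2.2181

p̂ = 345/1024 ≈ 0.336914.
Standard error under H₀: √(0.305×0.695/1024) = 0.014388.
z = (0.336914 − 0.305)/0.014388 = 0.031914/0.014388 = 2.2181.
p-value = P(Z < 2.218) ≈ 0.9867; since p > α = 0.01, fail to reject H₀.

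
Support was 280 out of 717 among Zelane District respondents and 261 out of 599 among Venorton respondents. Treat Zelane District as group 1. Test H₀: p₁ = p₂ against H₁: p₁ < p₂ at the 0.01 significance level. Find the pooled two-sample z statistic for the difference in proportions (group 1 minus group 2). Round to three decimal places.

z = -1.660

p̂₁ = 280/717 ≈ 0.39052, p̂₂ = 261/599 ≈ 0.43573.
Pooled p̂ = (280+261)/(717+599) = 541/1316 = 0.41109.
SE = √(p̂(1−p̂)(1/n₁+1/n₂)) = √(0.41109·0.58891·0.00306415) = √(0.000741818) = 0.02724.
z = (0.39052 − 0.43573)/0.02724 = -0.04521/0.02724 = -1.660.
p-value = P(Z < -1.660) ≈ 0.0485, so at α = 0.01 we fail to reject H₀.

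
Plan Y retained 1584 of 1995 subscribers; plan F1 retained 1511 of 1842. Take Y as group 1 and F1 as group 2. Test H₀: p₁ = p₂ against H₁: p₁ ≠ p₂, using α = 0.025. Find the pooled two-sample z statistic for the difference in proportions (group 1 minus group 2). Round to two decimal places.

p̂₁ = 1584/1995 = 0.79398, p̂₂ = 1511/1842 = 0.82030.
Pooled p̂ = (1584+1511)/(1995+1842) = 3095/3837 = 0.80662.
SE = √(0.155984 × 0.00104414) = 0.01276.
z = (0.79398 − 0.82030)/0.01276 = -0.02632/0.01276 = -2.06.
p-value = 2·P(Z > 2.062) ≈ 0.0392, so at α = 0.025 we fail to reject H₀.

z = -2.06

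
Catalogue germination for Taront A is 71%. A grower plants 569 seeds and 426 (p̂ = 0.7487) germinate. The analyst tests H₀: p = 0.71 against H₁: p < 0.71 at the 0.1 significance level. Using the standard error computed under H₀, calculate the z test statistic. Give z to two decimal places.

p̂ = 426/569 ≈ 0.74868.
Standard error under H₀: √(0.71×0.29/569) = 0.01902.
z = (0.74868 − 0.71)/0.01902 = 0.03868/0.01902 = 2.03.
p-value = P(Z < 2.033) ≈ 0.9790. With α = 0.1, fail to reject H₀.

z = 2.03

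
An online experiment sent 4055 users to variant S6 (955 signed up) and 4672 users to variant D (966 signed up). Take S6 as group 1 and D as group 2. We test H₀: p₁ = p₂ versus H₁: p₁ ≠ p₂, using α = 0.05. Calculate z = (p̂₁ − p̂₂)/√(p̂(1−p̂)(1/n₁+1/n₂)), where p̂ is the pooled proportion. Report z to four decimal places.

z = 3.2328

p̂₁ = 955/4055 = 0.2355117, p̂₂ = 966/4672 = 0.2067637.
Pooled p̂ = (955+966)/(4055+4672) = 1921/8727 = 0.2201215.
SE = √(p̂(1−p̂)(1/n₁+1/n₂)) = √(0.2201215·0.7798785·0.00046065) = √(7.90789e-05) = 0.0088926.
z = (0.2355117 − 0.2067637)/0.0088926 = 0.0287480/0.0088926 = 3.2328.
p-value = 2·P(Z > 3.233) ≈ 0.0012, so at α = 0.05 we reject H₀.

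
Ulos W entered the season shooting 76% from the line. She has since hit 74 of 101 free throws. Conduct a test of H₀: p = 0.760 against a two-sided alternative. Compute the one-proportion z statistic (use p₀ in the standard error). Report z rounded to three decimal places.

z = -0.643

p̂ = 74/101 ≈ 0.73267.
SE = √(p₀(1−p₀)/n) = √(0.1824/101) = 0.04250.
z = (0.73267 − 0.76)/0.04250 = -0.02733/0.04250 = -0.643.
Two-sided p-value ≈ 2·Φ(−0.643) = 0.5202.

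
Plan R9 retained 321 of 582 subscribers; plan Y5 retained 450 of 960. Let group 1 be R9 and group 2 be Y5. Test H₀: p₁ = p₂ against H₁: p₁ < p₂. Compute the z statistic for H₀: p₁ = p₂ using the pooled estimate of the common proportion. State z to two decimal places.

z = 3.15

p̂₁ = 321/582 ≈ 0.55155, p̂₂ = 450/960 ≈ 0.46875.
Pooled p̂ = (321+450)/(582+960) = 771/1542 = 0.50000.
SE = √(0.25 × 0.00275988) = 0.02627.
z = (0.55155 − 0.46875)/0.02627 = 0.08280/0.02627 = 3.15.
p-value = P(Z < 3.152) ≈ 0.9992.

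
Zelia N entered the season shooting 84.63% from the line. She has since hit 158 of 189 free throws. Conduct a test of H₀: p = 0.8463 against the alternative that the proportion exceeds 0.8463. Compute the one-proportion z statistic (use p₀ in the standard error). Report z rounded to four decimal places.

z = -0.3934

p̂ = 158/189 ≈ 0.835979.
SE = √(p₀(1−p₀)/n) = √(0.13008/189) = 0.026234.
z = (0.835979 − 0.8463)/0.026234 = -0.010321/0.026234 = -0.3934.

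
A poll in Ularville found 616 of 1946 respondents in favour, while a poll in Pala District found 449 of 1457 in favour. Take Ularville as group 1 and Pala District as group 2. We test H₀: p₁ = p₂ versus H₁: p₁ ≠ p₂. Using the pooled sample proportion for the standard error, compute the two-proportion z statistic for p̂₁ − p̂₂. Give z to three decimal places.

z = 0.522

p̂₁ = 616/1946 ≈ 0.31655, p̂₂ = 449/1457 ≈ 0.30817.
Pooled p̂ = (616+449)/(1946+1457) = 1065/3403 = 0.31296.
SE = √(p̂(1−p̂)(1/n₁+1/n₂)) = √(0.31296·0.68704·0.00120022) = √(0.000258065) = 0.01606.
z = (0.31655 − 0.30817)/0.01606 = 0.00838/0.01606 = 0.522.
Two-sided p-value ≈ 2·Φ(−0.522) = 0.6019.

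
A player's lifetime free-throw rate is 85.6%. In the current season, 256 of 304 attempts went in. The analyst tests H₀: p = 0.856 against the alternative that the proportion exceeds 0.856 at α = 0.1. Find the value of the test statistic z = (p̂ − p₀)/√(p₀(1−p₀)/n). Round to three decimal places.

z = -0.690

p̂ = 256/304 = 0.84211.
Standard error under H₀: √(0.856×0.144/304) = 0.02014.
z = (0.84211 − 0.856)/0.02014 = -0.01389/0.02014 = -0.690.
p-value = P(Z > -0.690) ≈ 0.7549. With α = 0.1, fail to reject H₀.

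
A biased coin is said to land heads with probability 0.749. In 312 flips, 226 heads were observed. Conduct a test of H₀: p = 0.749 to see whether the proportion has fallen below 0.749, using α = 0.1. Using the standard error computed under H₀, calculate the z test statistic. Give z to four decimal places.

z = -1.0038

p̂ = 226/312 ≈ 0.724359.
SE = √(p₀(1−p₀)/n) = √(0.188/312) = 0.024547.
z = (0.724359 − 0.749)/0.024547 = -0.024641/0.024547 = -1.0038.
p-value = P(Z < -1.004) ≈ 0.1577. With α = 0.1, fail to reject H₀.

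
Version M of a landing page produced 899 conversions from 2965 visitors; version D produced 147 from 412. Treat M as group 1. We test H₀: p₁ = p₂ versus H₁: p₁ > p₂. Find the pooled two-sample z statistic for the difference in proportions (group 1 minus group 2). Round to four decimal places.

z = -2.2044

p̂₁ = 899/2965 ≈ 0.303204, p̂₂ = 147/412 ≈ 0.356796.
Pooled p̂ = (899+147)/(2965+412) = 1046/3377 = 0.309742.
SE = √(p̂(1−p̂)(1/n₁+1/n₂)) = √(0.309742·0.690258·0.00276445) = √(0.000591046) = 0.024311.
z = (0.303204 − 0.356796)/0.024311 = -0.053592/0.024311 = -2.2044.
p-value = P(Z > -2.204) ≈ 0.9863.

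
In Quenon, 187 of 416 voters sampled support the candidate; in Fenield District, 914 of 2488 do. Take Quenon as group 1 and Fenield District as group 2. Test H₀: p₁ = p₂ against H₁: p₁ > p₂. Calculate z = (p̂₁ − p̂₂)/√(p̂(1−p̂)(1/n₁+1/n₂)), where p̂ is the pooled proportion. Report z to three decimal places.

p̂₁ = 187/416 ≈ 0.44952, p̂₂ = 914/2488 ≈ 0.36736.
Pooled p̂ = (187+914)/(416+2488) = 1101/2904 = 0.37913.
SE = √(0.235391 × 0.00280578) = 0.02570.
z = (0.44952 − 0.36736)/0.02570 = 0.08216/0.02570 = 3.197.

z = 3.197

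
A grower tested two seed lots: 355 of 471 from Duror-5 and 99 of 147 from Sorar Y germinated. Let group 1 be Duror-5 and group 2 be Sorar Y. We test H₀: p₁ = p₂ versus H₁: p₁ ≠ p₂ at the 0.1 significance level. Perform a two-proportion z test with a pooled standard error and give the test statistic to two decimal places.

p̂₁ = 355/471 = 0.7537, p̂₂ = 99/147 = 0.6735.
Pooled p̂ = (355+99)/(471+147) = 454/618 = 0.7346.
SE = √(p̂(1−p̂)(1/n₁+1/n₂)) = √(0.7346·0.2654·0.00892586) = √(0.0017401) = 0.0417.
z = (0.7537 − 0.6735)/0.0417 = 0.0802/0.0417 = 1.92.
p-value = 2·P(Z > 1.924) ≈ 0.0544, so at α = 0.1 we reject H₀.

z = 1.92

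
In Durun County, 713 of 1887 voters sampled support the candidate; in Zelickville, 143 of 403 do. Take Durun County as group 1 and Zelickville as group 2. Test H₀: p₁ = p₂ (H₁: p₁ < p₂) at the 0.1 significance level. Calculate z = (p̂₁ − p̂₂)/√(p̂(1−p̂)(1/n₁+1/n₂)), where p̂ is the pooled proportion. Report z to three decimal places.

p̂₁ = 713/1887 = 0.37785, p̂₂ = 143/403 = 0.35484.
Pooled p̂ = (713+143)/(1887+403) = 856/2290 = 0.37380.
SE = √(p̂(1−p̂)(1/n₁+1/n₂)) = √(0.37380·0.62620·0.00301133) = √(0.000704872) = 0.02655.
z = (0.37785 − 0.35484)/0.02655 = 0.02301/0.02655 = 0.867.
p-value = P(Z < 0.867) ≈ 0.8069, so at α = 0.1 we fail to reject H₀.

z = 0.867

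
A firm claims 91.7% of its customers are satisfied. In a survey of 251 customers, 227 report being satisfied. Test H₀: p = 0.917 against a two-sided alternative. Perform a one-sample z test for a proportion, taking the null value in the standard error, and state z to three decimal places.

p̂ = 227/251 ≈ 0.90438.
Standard error under H₀: √(0.917×0.083/251) = 0.01741.
z = (0.90438 − 0.917)/0.01741 = -0.01262/0.01741 = -0.725.

z = -0.725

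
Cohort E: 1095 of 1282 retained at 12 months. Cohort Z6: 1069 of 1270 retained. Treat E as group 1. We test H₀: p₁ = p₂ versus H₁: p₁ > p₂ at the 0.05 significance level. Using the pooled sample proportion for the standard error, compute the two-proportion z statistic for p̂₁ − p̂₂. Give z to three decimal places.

p̂₁ = 1095/1282 ≈ 0.85413, p̂₂ = 1069/1270 ≈ 0.84173.
Pooled p̂ = (1095+1069)/(1282+1270) = 2164/2552 = 0.84796.
SE = √(p̂(1−p̂)(1/n₁+1/n₂)) = √(0.84796·0.15204·0.00156743) = √(0.000202077) = 0.01422.
z = (0.85413 − 0.84173)/0.01422 = 0.01240/0.01422 = 0.872.
p-value = P(Z > 0.872) ≈ 0.1915. With α = 0.05, fail to reject H₀.

z = 0.872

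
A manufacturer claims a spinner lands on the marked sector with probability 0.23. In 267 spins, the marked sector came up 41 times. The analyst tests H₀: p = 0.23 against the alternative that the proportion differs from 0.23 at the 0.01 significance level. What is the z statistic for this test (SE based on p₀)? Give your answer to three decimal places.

z = -2.968

p̂ = 41/267 ≈ 0.153558.
SE = √(p₀(1−p₀)/n) = √(0.1771/267) = 0.025755.
z = (0.153558 − 0.23)/0.025755 = -0.076442/0.025755 = -2.968.
Two-sided p-value ≈ 2·Φ(−2.968) = 0.0030. With α = 0.01, reject H₀.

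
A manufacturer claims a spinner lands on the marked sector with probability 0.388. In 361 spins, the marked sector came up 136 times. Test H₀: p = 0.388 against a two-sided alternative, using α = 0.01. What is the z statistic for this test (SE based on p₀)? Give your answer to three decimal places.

z = -0.439

p̂ = 136/361 ≈ 0.37673.
SE = √(p₀(1−p₀)/n) = √(0.23746/361) = 0.02565.
z = (0.37673 − 0.388)/0.02565 = -0.01127/0.02565 = -0.439.
p-value = 2·P(Z > 0.439) ≈ 0.6604. With α = 0.01, fail to reject H₀.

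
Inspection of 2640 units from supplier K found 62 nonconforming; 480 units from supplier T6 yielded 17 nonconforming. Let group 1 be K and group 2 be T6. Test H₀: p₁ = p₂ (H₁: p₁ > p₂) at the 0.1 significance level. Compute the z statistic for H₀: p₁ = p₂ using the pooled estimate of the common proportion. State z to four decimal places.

z = -1.5307

p̂₁ = 62/2640 = 0.023485, p̂₂ = 17/480 = 0.035417.
Pooled p̂ = (62+17)/(2640+480) = 79/3120 = 0.025321.
SE = √(0.0246794 × 0.00246212) = 0.007795.
z = (0.023485 − 0.035417)/0.007795 = -0.011932/0.007795 = -1.5307.
p-value = P(Z > -1.531) ≈ 0.9371. With α = 0.1, fail to reject H₀.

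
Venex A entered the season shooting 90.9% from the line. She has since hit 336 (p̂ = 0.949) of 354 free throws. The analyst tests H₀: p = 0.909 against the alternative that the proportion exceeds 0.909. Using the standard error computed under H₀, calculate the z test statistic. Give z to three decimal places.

z = 2.627

p̂ = 336/354 = 0.949153.
Standard error under H₀: √(0.909×0.091/354) = 0.015286.
z = (0.949153 − 0.909)/0.015286 = 0.040153/0.015286 = 2.627.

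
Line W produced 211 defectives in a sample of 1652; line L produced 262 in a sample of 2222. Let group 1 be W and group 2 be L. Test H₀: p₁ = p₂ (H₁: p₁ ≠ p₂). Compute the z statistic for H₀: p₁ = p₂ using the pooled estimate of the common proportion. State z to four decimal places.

p̂₁ = 211/1652 = 0.127724, p̂₂ = 262/2222 = 0.117912.
Pooled p̂ = (211+262)/(1652+2222) = 473/3874 = 0.122096.
SE = √(p̂(1−p̂)(1/n₁+1/n₂)) = √(0.122096·0.877904·0.00105537) = √(0.000113124) = 0.010636.
z = (0.127724 − 0.117912)/0.010636 = 0.009812/0.010636 = 0.9225.

z = 0.9225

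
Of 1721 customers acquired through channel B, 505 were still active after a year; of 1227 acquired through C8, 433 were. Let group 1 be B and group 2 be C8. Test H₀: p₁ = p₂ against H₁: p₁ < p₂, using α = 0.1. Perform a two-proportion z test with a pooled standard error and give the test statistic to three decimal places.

p̂₁ = 505/1721 = 0.29343, p̂₂ = 433/1227 = 0.35289.
Pooled p̂ = (505+433)/(1721+1227) = 938/2948 = 0.31818.
SE = √(p̂(1−p̂)(1/n₁+1/n₂)) = √(0.31818·0.68182·0.00139605) = √(0.000302863) = 0.01740.
z = (0.29343 − 0.35289)/0.01740 = -0.05946/0.01740 = -3.417.
p-value = P(Z < -3.417) ≈ 0.0003. With α = 0.1, reject H₀.

z = -3.417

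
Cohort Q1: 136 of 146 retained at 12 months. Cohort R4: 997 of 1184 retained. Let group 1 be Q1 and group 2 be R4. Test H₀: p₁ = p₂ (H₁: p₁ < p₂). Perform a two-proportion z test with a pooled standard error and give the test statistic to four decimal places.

z = 2.8707

p̂₁ = 136/146 = 0.931507, p̂₂ = 997/1184 = 0.842061.
Pooled p̂ = (136+997)/(146+1184) = 1133/1330 = 0.851880.
SE = √(p̂(1−p̂)(1/n₁+1/n₂)) = √(0.851880·0.148120·0.00769391) = √(0.000970823) = 0.031158.
z = (0.931507 − 0.842061)/0.031158 = 0.089446/0.031158 = 2.8707.
p-value = P(Z < 2.871) ≈ 0.9980.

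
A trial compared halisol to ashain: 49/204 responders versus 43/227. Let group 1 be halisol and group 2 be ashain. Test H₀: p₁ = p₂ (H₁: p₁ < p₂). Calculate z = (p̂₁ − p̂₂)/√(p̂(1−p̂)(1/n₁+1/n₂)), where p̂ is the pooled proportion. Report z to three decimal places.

z = 1.284

p̂₁ = 49/204 = 0.24020, p̂₂ = 43/227 = 0.18943.
Pooled p̂ = (49+43)/(204+227) = 92/431 = 0.21346.
SE = √(p̂(1−p̂)(1/n₁+1/n₂)) = √(0.21346·0.78654·0.00930725) = √(0.00156262) = 0.03953.
z = (0.24020 − 0.18943)/0.03953 = 0.05077/0.03953 = 1.284.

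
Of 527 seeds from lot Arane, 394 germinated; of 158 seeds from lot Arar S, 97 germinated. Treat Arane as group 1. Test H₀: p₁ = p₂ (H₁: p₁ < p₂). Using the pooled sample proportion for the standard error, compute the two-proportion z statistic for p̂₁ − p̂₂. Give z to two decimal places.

p̂₁ = 394/527 ≈ 0.7476, p̂₂ = 97/158 ≈ 0.6139.
Pooled p̂ = (394+97)/(527+158) = 491/685 = 0.7168.
SE = √(p̂(1−p̂)(1/n₁+1/n₂)) = √(0.7168·0.2832·0.00822665) = √(0.00167003) = 0.0409.
z = (0.7476 − 0.6139)/0.0409 = 0.1337/0.0409 = 3.27.

z = 3.27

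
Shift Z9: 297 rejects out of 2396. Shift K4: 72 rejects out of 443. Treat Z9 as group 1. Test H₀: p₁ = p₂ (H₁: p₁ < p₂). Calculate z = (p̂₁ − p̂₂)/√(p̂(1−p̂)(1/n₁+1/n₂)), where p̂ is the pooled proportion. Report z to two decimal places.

z = -2.22

p̂₁ = 297/2396 ≈ 0.12396, p̂₂ = 72/443 ≈ 0.16253.
Pooled p̂ = (297+72)/(2396+443) = 369/2839 = 0.12998.
SE = √(p̂(1−p̂)(1/n₁+1/n₂)) = √(0.12998·0.87002·0.0026747) = √(0.00030246) = 0.01739.
z = (0.12396 − 0.16253)/0.01739 = -0.03857/0.01739 = -2.22.
p-value = P(Z < -2.218) ≈ 0.0133.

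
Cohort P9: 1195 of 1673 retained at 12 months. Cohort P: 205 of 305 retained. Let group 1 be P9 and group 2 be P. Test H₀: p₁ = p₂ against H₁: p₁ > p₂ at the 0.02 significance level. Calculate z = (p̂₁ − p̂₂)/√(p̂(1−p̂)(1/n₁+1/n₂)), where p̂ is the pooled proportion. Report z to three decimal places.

p̂₁ = 1195/1673 ≈ 0.71429, p̂₂ = 205/305 ≈ 0.67213.
Pooled p̂ = (1195+205)/(1673+305) = 1400/1978 = 0.70779.
SE = √(p̂(1−p̂)(1/n₁+1/n₂)) = √(0.70779·0.29221·0.00387642) = √(0.00080174) = 0.02832.
z = (0.71429 − 0.67213)/0.02832 = 0.04216/0.02832 = 1.489.
p-value = P(Z > 1.489) ≈ 0.0683. With α = 0.02, fail to reject H₀.

z = 1.489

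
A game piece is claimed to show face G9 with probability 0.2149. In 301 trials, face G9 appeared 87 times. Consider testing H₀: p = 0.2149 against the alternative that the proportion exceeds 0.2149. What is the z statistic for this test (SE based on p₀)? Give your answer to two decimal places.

z = 3.13

p̂ = 87/301 ≈ 0.2890.
Standard error under H₀: √(0.2149×0.7851/301) = 0.0237.
z = (0.2890 − 0.2149)/0.0237 = 0.0741/0.0237 = 3.13.
p-value = P(Z > 3.131) ≈ 0.0009.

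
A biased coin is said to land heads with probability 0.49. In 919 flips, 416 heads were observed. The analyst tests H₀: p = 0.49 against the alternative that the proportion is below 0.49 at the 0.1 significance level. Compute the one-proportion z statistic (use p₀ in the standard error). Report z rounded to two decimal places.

p̂ = 416/919 = 0.4527.
SE = √(p₀(1−p₀)/n) = √(0.2499/919) = 0.0165.
z = (0.4527 − 0.49)/0.0165 = -0.0373/0.0165 = -2.26.
p-value = P(Z < -2.264) ≈ 0.0118. With α = 0.1, reject H₀.

z = -2.26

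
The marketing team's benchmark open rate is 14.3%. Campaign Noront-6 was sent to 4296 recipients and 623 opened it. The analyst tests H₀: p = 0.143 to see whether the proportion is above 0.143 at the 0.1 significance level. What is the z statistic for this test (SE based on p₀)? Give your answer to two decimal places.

z = 0.38

p̂ = 623/4296 = 0.1450.
SE = √(p₀(1−p₀)/n) = √(0.12255/4296) = 0.0053.
z = (0.1450 − 0.143)/0.0053 = 0.0020/0.0053 = 0.38.
p-value = P(Z > 0.378) ≈ 0.3527, so at α = 0.1 we fail to reject H₀.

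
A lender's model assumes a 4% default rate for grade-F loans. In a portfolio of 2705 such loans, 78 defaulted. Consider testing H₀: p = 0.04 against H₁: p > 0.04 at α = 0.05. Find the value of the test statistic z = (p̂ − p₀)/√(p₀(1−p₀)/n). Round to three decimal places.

z = -2.963

p̂ = 78/2705 = 0.028835.
Under H₀, SE = √(0.04·0.96/2705) = √(1.41959e-05) = 0.003768.
z = (0.028835 − 0.04)/0.003768 = -0.011165/0.003768 = -2.963.
p-value = P(Z > -2.963) ≈ 0.9985, so at α = 0.05 we fail to reject H₀.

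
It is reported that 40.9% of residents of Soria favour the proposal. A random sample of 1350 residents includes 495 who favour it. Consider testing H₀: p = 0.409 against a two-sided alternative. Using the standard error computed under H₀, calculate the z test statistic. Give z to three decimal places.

z = -3.164

p̂ = 495/1350 ≈ 0.36667.
SE = √(p₀(1−p₀)/n) = √(0.24172/1350) = 0.01338.
z = (0.36667 − 0.409)/0.01338 = -0.04233/0.01338 = -3.164.
Two-sided p-value ≈ 2·Φ(−3.164) = 0.0016.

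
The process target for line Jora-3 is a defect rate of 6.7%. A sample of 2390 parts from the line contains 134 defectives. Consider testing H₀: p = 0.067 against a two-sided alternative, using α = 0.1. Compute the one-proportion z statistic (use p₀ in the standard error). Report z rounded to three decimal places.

p̂ = 134/2390 ≈ 0.056067.
Standard error under H₀: √(0.067×0.933/2390) = 0.005114.
z = (0.056067 − 0.067)/0.005114 = -0.010933/0.005114 = -2.138.
p-value = 2·P(Z > 2.138) ≈ 0.0325; since p < α = 0.1, reject H₀.

z = -2.138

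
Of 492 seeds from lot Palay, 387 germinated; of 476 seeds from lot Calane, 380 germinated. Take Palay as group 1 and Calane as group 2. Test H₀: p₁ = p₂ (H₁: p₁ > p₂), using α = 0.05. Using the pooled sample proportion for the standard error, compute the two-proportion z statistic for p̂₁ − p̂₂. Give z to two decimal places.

z = -0.45

p̂₁ = 387/492 = 0.7866, p̂₂ = 380/476 = 0.7983.
Pooled p̂ = (387+380)/(492+476) = 767/968 = 0.7924.
SE = √(0.164528 × 0.00413336) = 0.0261.
z = (0.7866 − 0.7983)/0.0261 = -0.0117/0.0261 = -0.45.
p-value = P(Z > -0.450) ≈ 0.6736; since p > α = 0.05, fail to reject H₀.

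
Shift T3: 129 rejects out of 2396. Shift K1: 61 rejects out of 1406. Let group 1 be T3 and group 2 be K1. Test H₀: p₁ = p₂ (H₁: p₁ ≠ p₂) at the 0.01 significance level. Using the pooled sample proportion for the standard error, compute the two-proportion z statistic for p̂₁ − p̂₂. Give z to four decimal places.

p̂₁ = 129/2396 ≈ 0.0538397, p̂₂ = 61/1406 ≈ 0.0433855.
Pooled p̂ = (129+61)/(2396+1406) = 190/3802 = 0.0499737.
SE = √(p̂(1−p̂)(1/n₁+1/n₂)) = √(0.0499737·0.9500263·0.0011286) = √(5.35818e-05) = 0.0073200.
z = (0.0538397 − 0.0433855)/0.0073200 = 0.0104542/0.0073200 = 1.4282.
Two-sided p-value ≈ 2·Φ(−1.428) = 0.1532, so at α = 0.01 we fail to reject H₀.

z = 1.4282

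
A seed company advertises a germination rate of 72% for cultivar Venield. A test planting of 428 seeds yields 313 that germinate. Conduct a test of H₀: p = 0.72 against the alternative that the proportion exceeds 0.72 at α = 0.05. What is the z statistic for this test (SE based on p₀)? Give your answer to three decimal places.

p̂ = 313/428 = 0.73131.
Standard error under H₀: √(0.72×0.28/428) = 0.02170.
z = (0.73131 − 0.72)/0.02170 = 0.01131/0.02170 = 0.521.
p-value = P(Z > 0.521) ≈ 0.3012; since p > α = 0.05, fail to reject H₀.

z = 0.521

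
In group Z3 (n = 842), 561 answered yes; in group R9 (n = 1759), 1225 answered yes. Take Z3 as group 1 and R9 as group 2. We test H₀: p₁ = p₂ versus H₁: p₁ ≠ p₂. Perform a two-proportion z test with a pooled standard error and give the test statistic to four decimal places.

z = -1.5509

p̂₁ = 561/842 = 0.666271, p̂₂ = 1225/1759 = 0.696418.
Pooled p̂ = (561+1225)/(842+1759) = 1786/2601 = 0.686659.
SE = √(0.215158 × 0.00175615) = 0.019438.
z = (0.666271 − 0.696418)/0.019438 = -0.030147/0.019438 = -1.5509.
p-value = 2·P(Z > 1.551) ≈ 0.1209.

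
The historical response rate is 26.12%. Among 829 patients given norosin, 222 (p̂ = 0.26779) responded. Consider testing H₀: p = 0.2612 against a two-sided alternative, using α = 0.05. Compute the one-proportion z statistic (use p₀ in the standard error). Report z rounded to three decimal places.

z = 0.432

p̂ = 222/829 ≈ 0.26779.
Under H₀, SE = √(0.2612·0.7388/829) = √(0.00023278) = 0.01526.
z = (0.26779 − 0.2612)/0.01526 = 0.00659/0.01526 = 0.432.
p-value = 2·P(Z > 0.432) ≈ 0.6657, so at α = 0.05 we fail to reject H₀.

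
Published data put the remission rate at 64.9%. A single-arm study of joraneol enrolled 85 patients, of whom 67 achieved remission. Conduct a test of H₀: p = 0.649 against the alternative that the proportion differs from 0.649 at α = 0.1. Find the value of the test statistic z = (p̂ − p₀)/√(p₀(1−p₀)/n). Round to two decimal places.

p̂ = 67/85 = 0.7882.
Under H₀, SE = √(0.649·0.351/85) = √(0.00267999) = 0.0518.
z = (0.7882 − 0.649)/0.0518 = 0.1392/0.0518 = 2.69.
Two-sided p-value ≈ 2·Φ(−2.690) = 0.0072. With α = 0.1, reject H₀.

z = 2.69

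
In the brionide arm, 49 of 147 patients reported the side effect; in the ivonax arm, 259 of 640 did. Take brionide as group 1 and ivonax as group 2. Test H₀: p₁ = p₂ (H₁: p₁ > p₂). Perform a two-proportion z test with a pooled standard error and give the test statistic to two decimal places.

p̂₁ = 49/147 = 0.3333, p̂₂ = 259/640 = 0.4047.
Pooled p̂ = (49+259)/(147+640) = 308/787 = 0.3914.
SE = √(0.238197 × 0.00836522) = 0.0446.
z = (0.3333 − 0.4047)/0.0446 = -0.0714/0.0446 = -1.60.

z = -1.60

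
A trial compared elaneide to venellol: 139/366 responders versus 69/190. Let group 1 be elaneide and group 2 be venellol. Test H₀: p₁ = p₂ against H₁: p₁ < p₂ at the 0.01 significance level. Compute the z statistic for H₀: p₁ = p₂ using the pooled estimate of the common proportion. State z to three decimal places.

p̂₁ = 139/366 = 0.37978, p̂₂ = 69/190 = 0.36316.
Pooled p̂ = (139+69)/(366+190) = 208/556 = 0.37410.
SE = √(p̂(1−p̂)(1/n₁+1/n₂)) = √(0.37410·0.62590·0.0079954) = √(0.00187212) = 0.04327.
z = (0.37978 − 0.36316)/0.04327 = 0.01662/0.04327 = 0.384.
p-value = P(Z < 0.384) ≈ 0.6496. With α = 0.01, fail to reject H₀.

z = 0.384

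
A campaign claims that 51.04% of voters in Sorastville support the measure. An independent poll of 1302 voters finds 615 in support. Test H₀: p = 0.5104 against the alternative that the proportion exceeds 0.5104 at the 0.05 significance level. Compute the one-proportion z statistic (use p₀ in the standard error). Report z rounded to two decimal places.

z = -2.75

p̂ = 615/1302 ≈ 0.47235.
SE = √(p₀(1−p₀)/n) = √(0.24989/1302) = 0.01385.
z = (0.47235 − 0.5104)/0.01385 = -0.03805/0.01385 = -2.75.
p-value = P(Z > -2.747) ≈ 0.9970, so at α = 0.05 we fail to reject H₀.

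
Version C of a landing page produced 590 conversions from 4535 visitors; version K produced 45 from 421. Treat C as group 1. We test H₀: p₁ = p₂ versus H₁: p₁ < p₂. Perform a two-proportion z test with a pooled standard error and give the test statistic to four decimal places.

z = 1.3630

p̂₁ = 590/4535 ≈ 0.130099, p̂₂ = 45/421 ≈ 0.106888.
Pooled p̂ = (590+45)/(4535+421) = 635/4956 = 0.128128.
SE = √(0.111711 × 0.0025958) = 0.017029.
z = (0.130099 − 0.106888)/0.017029 = 0.023211/0.017029 = 1.3630.
p-value = P(Z < 1.363) ≈ 0.9136.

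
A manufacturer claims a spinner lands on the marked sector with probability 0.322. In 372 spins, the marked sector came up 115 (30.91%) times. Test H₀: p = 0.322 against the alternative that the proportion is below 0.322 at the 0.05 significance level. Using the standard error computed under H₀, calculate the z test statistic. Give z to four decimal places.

z = -0.5309

p̂ = 115/372 ≈ 0.309140.
Under H₀, SE = √(0.322·0.678/372) = √(0.000586871) = 0.024225.
z = (0.309140 − 0.322)/0.024225 = -0.012860/0.024225 = -0.5309.
p-value = P(Z < -0.531) ≈ 0.2978; since p > α = 0.05, fail to reject H₀.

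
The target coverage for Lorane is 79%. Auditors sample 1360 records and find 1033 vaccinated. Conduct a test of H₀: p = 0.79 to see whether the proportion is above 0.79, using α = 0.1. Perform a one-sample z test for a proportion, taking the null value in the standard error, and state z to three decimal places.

p̂ = 1033/1360 = 0.759559.
Standard error under H₀: √(0.79×0.21/1360) = 0.011045.
z = (0.759559 − 0.79)/0.011045 = -0.030441/0.011045 = -2.756.
p-value = P(Z > -2.756) ≈ 0.9971. With α = 0.1, fail to reject H₀.

z = -2.756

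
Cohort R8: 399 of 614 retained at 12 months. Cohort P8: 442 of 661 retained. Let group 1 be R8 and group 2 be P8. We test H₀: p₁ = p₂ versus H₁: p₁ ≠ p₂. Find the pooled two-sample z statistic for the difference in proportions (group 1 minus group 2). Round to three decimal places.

p̂₁ = 399/614 = 0.649837, p̂₂ = 442/661 = 0.668684.
Pooled p̂ = (399+442)/(614+661) = 841/1275 = 0.659608.
SE = √(p̂(1−p̂)(1/n₁+1/n₂)) = √(0.659608·0.340392·0.00314152) = √(0.000705352) = 0.026558.
z = (0.649837 − 0.668684)/0.026558 = -0.018847/0.026558 = -0.710.
Two-sided p-value ≈ 2·Φ(−0.710) = 0.4779.

z = -0.710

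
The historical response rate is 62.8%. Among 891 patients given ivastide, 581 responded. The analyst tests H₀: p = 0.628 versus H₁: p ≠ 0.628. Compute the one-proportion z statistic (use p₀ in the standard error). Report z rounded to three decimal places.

z = 1.487

p̂ = 581/891 = 0.65208.
Under H₀, SE = √(0.628·0.372/891) = √(0.000262195) = 0.01619.
z = (0.65208 − 0.628)/0.01619 = 0.02408/0.01619 = 1.487.
p-value = 2·P(Z > 1.487) ≈ 0.1370.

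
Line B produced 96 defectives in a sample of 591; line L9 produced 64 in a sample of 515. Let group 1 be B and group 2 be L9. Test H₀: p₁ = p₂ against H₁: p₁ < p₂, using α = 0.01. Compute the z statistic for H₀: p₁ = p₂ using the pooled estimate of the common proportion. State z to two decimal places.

z = 1.80

p̂₁ = 96/591 = 0.1624, p̂₂ = 64/515 = 0.1243.
Pooled p̂ = (96+64)/(591+515) = 160/1106 = 0.1447.
SE = √(p̂(1−p̂)(1/n₁+1/n₂)) = √(0.1447·0.8553·0.00363379) = √(0.000449636) = 0.0212.
z = (0.1624 − 0.1243)/0.0212 = 0.0381/0.0212 = 1.80.
p-value = P(Z < 1.800) ≈ 0.9641; since p > α = 0.01, fail to reject H₀.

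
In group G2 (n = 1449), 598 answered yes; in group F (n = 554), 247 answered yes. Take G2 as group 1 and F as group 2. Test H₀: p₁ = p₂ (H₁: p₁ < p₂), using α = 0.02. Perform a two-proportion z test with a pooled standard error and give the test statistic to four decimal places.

z = -1.3438

p̂₁ = 598/1449 = 0.412698, p̂₂ = 247/554 = 0.445848.
Pooled p̂ = (598+247)/(1449+554) = 845/2003 = 0.421867.
SE = √(0.243895 × 0.00249519) = 0.024669.
z = (0.412698 − 0.445848)/0.024669 = -0.033150/0.024669 = -1.3438.
p-value = P(Z < -1.344) ≈ 0.0895; since p > α = 0.02, fail to reject H₀.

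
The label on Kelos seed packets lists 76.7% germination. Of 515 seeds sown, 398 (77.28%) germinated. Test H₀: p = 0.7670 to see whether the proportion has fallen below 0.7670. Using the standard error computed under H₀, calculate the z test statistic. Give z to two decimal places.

z = 0.31

p̂ = 398/515 = 0.7728.
Under H₀, SE = √(0.767·0.233/515) = √(0.000347012) = 0.0186.
z = (0.7728 − 0.767)/0.0186 = 0.0058/0.0186 = 0.31.
p-value = P(Z < 0.312) ≈ 0.6226.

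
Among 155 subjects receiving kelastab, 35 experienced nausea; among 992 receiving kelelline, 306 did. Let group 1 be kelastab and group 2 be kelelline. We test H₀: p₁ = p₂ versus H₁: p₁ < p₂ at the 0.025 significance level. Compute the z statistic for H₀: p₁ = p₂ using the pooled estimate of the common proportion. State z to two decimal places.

p̂₁ = 35/155 ≈ 0.2258, p̂₂ = 306/992 ≈ 0.3085.
Pooled p̂ = (35+306)/(155+992) = 341/1147 = 0.2973.
SE = √(p̂(1−p̂)(1/n₁+1/n₂)) = √(0.2973·0.7027·0.00745968) = √(0.00155841) = 0.0395.
z = (0.2258 − 0.3085)/0.0395 = -0.0827/0.0395 = -2.09.
p-value = P(Z < -2.094) ≈ 0.0181, so at α = 0.025 we reject H₀.

z = -2.09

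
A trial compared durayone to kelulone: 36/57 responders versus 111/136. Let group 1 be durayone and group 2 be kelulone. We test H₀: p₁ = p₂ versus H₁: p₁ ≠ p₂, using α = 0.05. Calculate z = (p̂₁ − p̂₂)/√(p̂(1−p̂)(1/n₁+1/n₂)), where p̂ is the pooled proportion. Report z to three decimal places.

p̂₁ = 36/57 = 0.63158, p̂₂ = 111/136 = 0.81618.
Pooled p̂ = (36+111)/(57+136) = 147/193 = 0.76166.
SE = √(p̂(1−p̂)(1/n₁+1/n₂)) = √(0.76166·0.23834·0.0248968) = √(0.00451964) = 0.06723.
z = (0.63158 − 0.81618)/0.06723 = -0.18460/0.06723 = -2.746.
Two-sided p-value ≈ 2·Φ(−2.746) = 0.0060, so at α = 0.05 we reject H₀.

z = -2.746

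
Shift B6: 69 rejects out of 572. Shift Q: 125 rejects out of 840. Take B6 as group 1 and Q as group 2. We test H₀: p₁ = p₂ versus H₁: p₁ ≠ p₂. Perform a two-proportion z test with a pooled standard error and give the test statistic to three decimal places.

z = -1.510

p̂₁ = 69/572 ≈ 0.12063, p̂₂ = 125/840 ≈ 0.14881.
Pooled p̂ = (69+125)/(572+840) = 194/1412 = 0.13739.
SE = √(p̂(1−p̂)(1/n₁+1/n₂)) = √(0.13739·0.86261·0.00293873) = √(0.000348288) = 0.01866.
z = (0.12063 − 0.14881)/0.01866 = -0.02818/0.01866 = -1.510.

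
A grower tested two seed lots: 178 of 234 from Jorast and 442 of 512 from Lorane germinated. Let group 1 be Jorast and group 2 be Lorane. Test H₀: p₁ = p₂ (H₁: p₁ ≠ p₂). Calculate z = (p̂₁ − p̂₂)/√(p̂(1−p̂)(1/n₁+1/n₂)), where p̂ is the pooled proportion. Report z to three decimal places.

p̂₁ = 178/234 ≈ 0.760684, p̂₂ = 442/512 ≈ 0.863281.
Pooled p̂ = (178+442)/(234+512) = 620/746 = 0.831099.
SE = √(0.140373 × 0.00622663) = 0.029564.
z = (0.760684 − 0.863281)/0.029564 = -0.102597/0.029564 = -3.470.
Two-sided p-value ≈ 2·Φ(−3.470) = 0.0005.

z = -3.470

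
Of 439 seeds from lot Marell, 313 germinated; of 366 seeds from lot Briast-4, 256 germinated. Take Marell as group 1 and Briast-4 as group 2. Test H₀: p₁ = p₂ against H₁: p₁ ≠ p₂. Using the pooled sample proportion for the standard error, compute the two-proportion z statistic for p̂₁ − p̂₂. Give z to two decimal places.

z = 0.42

p̂₁ = 313/439 = 0.7130, p̂₂ = 256/366 = 0.6995.
Pooled p̂ = (313+256)/(439+366) = 569/805 = 0.7068.
SE = √(0.20722 × 0.00501014) = 0.0322.
z = (0.7130 − 0.6995)/0.0322 = 0.0135/0.0322 = 0.42.
Two-sided p-value ≈ 2·Φ(−0.420) = 0.6745.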